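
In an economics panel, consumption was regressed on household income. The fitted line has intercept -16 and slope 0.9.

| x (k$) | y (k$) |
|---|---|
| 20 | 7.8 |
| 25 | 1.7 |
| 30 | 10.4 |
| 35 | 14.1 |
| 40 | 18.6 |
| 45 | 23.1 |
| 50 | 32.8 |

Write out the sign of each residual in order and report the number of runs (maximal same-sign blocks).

x=20: ŷ = -16 + 0.9·20 = 2; r = 7.8 − 2 = 5.8
x=25: ŷ = -16 + 0.9·25 = 6.5; r = 1.7 − 6.5 = -4.8
x=30: ŷ = -16 + 0.9·30 = 11; r = 10.4 − 11 = -0.6
x=35: ŷ = -16 + 0.9·35 = 15.5; r = 14.1 − 15.5 = -1.4
x=40: ŷ = -16 + 0.9·40 = 20; r = 18.6 − 20 = -1.4
x=45: ŷ = -16 + 0.9·45 = 24.5; r = 23.1 − 24.5 = -1.4
x=50: ŷ = -16 + 0.9·50 = 29; r = 32.8 − 29 = 3.8
Signs: + − − − − − +
Runs: +×1, −×5, +×1 → 3

3 runs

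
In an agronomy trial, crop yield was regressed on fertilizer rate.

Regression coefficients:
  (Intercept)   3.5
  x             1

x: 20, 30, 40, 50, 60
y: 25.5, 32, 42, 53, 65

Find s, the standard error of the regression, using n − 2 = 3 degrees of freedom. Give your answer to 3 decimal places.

x=20: ŷ = 3.5 + 20 = 23.5; r = 25.5 − 23.5 = 2
x=30: ŷ = 3.5 + 30 = 33.5; r = 32 − 33.5 = -1.5
x=40: ŷ = 3.5 + 40 = 43.5; r = 42 − 43.5 = -1.5
x=50: ŷ = 3.5 + 50 = 53.5; r = 53 − 53.5 = -0.5
x=60: ŷ = 3.5 + 60 = 63.5; r = 65 − 63.5 = 1.5
SSE = 4 + 2.25 + 2.25 + 0.25 + 2.25 = 11
s = √(11/3) = √3.66667 ≈ 1.915

s = 1.915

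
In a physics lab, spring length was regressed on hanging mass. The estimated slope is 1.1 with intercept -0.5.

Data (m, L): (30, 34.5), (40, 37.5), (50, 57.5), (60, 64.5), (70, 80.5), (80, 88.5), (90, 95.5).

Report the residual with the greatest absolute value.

m=30: L̂ = -0.5 + 1.1·30 = 32.5; r = 34.5 − 32.5 = 2
m=40: L̂ = -0.5 + 1.1·40 = 43.5; r = 37.5 − 43.5 = -6
m=50: L̂ = -0.5 + 1.1·50 = 54.5; r = 57.5 − 54.5 = 3
m=60: L̂ = -0.5 + 1.1·60 = 65.5; r = 64.5 − 65.5 = -1
m=70: L̂ = -0.5 + 1.1·70 = 76.5; r = 80.5 − 76.5 = 4
m=80: L̂ = -0.5 + 1.1·80 = 87.5; r = 88.5 − 87.5 = 1
m=90: L̂ = -0.5 + 1.1·90 = 98.5; r = 95.5 − 98.5 = -3
Largest |r| is 6 at m = 40, residual -6.

r = -6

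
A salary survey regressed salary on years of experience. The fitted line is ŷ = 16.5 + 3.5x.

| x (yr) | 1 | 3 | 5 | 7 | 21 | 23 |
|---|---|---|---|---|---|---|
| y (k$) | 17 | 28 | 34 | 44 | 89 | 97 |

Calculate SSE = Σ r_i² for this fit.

x=1: ŷ = 16.5 + 3.5·1 = 20; r = 17 − 20 = -3
x=3: ŷ = 16.5 + 3.5·3 = 27; r = 28 − 27 = 1
x=5: ŷ = 16.5 + 3.5·5 = 34; r = 34 − 34 = 0
x=7: ŷ = 16.5 + 3.5·7 = 41; r = 44 − 41 = 3
x=21: ŷ = 16.5 + 3.5·21 = 90; r = 89 − 90 = -1
x=23: ŷ = 16.5 + 3.5·23 = 97; r = 97 − 97 = 0
SSE = 9 + 1 + 0 + 9 + 1 + 0 = 20

SSE = 20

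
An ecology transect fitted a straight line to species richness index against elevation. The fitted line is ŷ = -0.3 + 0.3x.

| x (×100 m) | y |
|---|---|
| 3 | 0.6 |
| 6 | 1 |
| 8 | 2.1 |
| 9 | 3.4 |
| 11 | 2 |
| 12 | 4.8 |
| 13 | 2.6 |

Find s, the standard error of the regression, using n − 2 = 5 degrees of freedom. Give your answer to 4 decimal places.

s = 1.0488

x=3: ŷ = -0.3 + 0.3·3 = 0.6; r = 0.6 − 0.6 = 0
x=6: ŷ = -0.3 + 0.3·6 = 1.5; r = 1 − 1.5 = -0.5
x=8: ŷ = -0.3 + 0.3·8 = 2.1; r = 2.1 − 2.1 = 0
x=9: ŷ = -0.3 + 0.3·9 = 2.4; r = 3.4 − 2.4 = 1
x=11: ŷ = -0.3 + 0.3·11 = 3; r = 2 − 3 = -1
x=12: ŷ = -0.3 + 0.3·12 = 3.3; r = 4.8 − 3.3 = 1.5
x=13: ŷ = -0.3 + 0.3·13 = 3.6; r = 2.6 − 3.6 = -1
SSE = 0 + 0.25 + 0 + 1 + 1 + 2.25 + 1 = 5.5
s = √(5.5/5) = √1.1 ≈ 1.0488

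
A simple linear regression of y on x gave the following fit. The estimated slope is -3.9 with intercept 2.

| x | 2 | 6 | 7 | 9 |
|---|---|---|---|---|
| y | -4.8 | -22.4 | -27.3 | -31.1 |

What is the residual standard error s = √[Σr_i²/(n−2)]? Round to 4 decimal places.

x=2: ŷ = 2 − 3.9·2 = -5.8; r = -4.8 − (-5.8) = 1
x=6: ŷ = 2 − 3.9·6 = -21.4; r = -22.4 − (-21.4) = -1
x=7: ŷ = 2 − 3.9·7 = -25.3; r = -27.3 − (-25.3) = -2
x=9: ŷ = 2 − 3.9·9 = -33.1; r = -31.1 − (-33.1) = 2
SSE = 1 + 1 + 4 + 4 = 10
s = √(10/2) = √5 ≈ 2.2361

s = 2.2361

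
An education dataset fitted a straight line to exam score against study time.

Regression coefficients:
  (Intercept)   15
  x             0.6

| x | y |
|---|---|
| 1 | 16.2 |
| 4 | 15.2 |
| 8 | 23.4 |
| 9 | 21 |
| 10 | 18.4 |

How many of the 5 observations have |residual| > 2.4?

2

x=1: ŷ = 15 + 0.6·1 = 15.6; e = 16.2 − 15.6 = 0.6
x=4: ŷ = 15 + 0.6·4 = 17.4; e = 15.2 − 17.4 = -2.2
x=8: ŷ = 15 + 0.6·8 = 19.8; e = 23.4 − 19.8 = 3.6
x=9: ŷ = 15 + 0.6·9 = 20.4; e = 21 − 20.4 = 0.6
x=10: ŷ = 15 + 0.6·10 = 21; e = 18.4 − 21 = -2.6
|e| > 2.4: x=8 (|e|=3.6), x=10 (|e|=2.6) → 2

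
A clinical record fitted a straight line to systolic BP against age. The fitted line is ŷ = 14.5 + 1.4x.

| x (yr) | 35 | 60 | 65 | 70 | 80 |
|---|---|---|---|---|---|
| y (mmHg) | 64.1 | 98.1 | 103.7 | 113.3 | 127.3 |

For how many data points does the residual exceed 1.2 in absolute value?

1

x=35: ŷ = 14.5 + 1.4·35 = 63.5; e = 64.1 − 63.5 = 0.6
x=60: ŷ = 14.5 + 1.4·60 = 98.5; e = 98.1 − 98.5 = -0.4
x=65: ŷ = 14.5 + 1.4·65 = 105.5; e = 103.7 − 105.5 = -1.8
x=70: ŷ = 14.5 + 1.4·70 = 112.5; e = 113.3 − 112.5 = 0.8
x=80: ŷ = 14.5 + 1.4·80 = 126.5; e = 127.3 − 126.5 = 0.8
|e| > 1.2: x=65 (|e|=1.8) → 1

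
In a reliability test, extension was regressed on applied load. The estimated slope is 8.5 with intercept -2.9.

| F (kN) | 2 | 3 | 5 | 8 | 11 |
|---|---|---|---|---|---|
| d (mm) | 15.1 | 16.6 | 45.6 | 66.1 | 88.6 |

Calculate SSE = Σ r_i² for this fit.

SSE = 78

F=2: d̂ = -2.9 + 8.5·2 = 14.1; r = 15.1 − 14.1 = 1
F=3: d̂ = -2.9 + 8.5·3 = 22.6; r = 16.6 − 22.6 = -6
F=5: d̂ = -2.9 + 8.5·5 = 39.6; r = 45.6 − 39.6 = 6
F=8: d̂ = -2.9 + 8.5·8 = 65.1; r = 66.1 − 65.1 = 1
F=11: d̂ = -2.9 + 8.5·11 = 90.6; r = 88.6 − 90.6 = -2
SSE = 1 + 36 + 36 + 1 + 4 = 78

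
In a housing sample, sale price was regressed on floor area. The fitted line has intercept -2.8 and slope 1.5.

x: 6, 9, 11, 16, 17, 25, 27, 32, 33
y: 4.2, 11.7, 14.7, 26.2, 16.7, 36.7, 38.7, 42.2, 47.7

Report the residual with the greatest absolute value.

x=6: ŷ = -2.8 + 1.5·6 = 6.2; r = 4.2 − 6.2 = -2
x=9: ŷ = -2.8 + 1.5·9 = 10.7; r = 11.7 − 10.7 = 1
x=11: ŷ = -2.8 + 1.5·11 = 13.7; r = 14.7 − 13.7 = 1
x=16: ŷ = -2.8 + 1.5·16 = 21.2; r = 26.2 − 21.2 = 5
x=17: ŷ = -2.8 + 1.5·17 = 22.7; r = 16.7 − 22.7 = -6
x=25: ŷ = -2.8 + 1.5·25 = 34.7; r = 36.7 − 34.7 = 2
x=27: ŷ = -2.8 + 1.5·27 = 37.7; r = 38.7 − 37.7 = 1
x=32: ŷ = -2.8 + 1.5·32 = 45.2; r = 42.2 − 45.2 = -3
x=33: ŷ = -2.8 + 1.5·33 = 46.7; r = 47.7 − 46.7 = 1
Largest |r| is 6 at x = 17, residual -6.

r = -6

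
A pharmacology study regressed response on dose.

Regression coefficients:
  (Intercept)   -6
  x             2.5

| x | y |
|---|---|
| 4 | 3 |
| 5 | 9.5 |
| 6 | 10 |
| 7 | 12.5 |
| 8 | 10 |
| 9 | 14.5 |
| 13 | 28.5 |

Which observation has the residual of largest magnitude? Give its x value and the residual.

x=4: ŷ = -6 + 2.5·4 = 4; r = 3 − 4 = -1
x=5: ŷ = -6 + 2.5·5 = 6.5; r = 9.5 − 6.5 = 3
x=6: ŷ = -6 + 2.5·6 = 9; r = 10 − 9 = 1
x=7: ŷ = -6 + 2.5·7 = 11.5; r = 12.5 − 11.5 = 1
x=8: ŷ = -6 + 2.5·8 = 14; r = 10 − 14 = -4
x=9: ŷ = -6 + 2.5·9 = 16.5; r = 14.5 − 16.5 = -2
x=13: ŷ = -6 + 2.5·13 = 26.5; r = 28.5 − 26.5 = 2
Largest |r| is 4 at x = 8, residual -4.

x = 8, r = -4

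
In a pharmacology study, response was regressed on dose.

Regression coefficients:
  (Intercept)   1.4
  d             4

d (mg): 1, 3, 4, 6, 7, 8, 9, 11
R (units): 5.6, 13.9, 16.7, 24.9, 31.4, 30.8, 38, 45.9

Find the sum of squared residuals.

SSE = 12.4

d=1: R̂ = 1.4 + 4·1 = 5.4; e = 5.6 − 5.4 = 0.2
d=3: R̂ = 1.4 + 4·3 = 13.4; e = 13.9 − 13.4 = 0.5
d=4: R̂ = 1.4 + 4·4 = 17.4; e = 16.7 − 17.4 = -0.7
d=6: R̂ = 1.4 + 4·6 = 25.4; e = 24.9 − 25.4 = -0.5
d=7: R̂ = 1.4 + 4·7 = 29.4; e = 31.4 − 29.4 = 2
d=8: R̂ = 1.4 + 4·8 = 33.4; e = 30.8 − 33.4 = -2.6
d=9: R̂ = 1.4 + 4·9 = 37.4; e = 38 − 37.4 = 0.6
d=11: R̂ = 1.4 + 4·11 = 45.4; e = 45.9 − 45.4 = 0.5
SSE = 0.04 + 0.25 + 0.49 + 0.25 + 4 + 6.76 + 0.36 + 0.25 = 12.4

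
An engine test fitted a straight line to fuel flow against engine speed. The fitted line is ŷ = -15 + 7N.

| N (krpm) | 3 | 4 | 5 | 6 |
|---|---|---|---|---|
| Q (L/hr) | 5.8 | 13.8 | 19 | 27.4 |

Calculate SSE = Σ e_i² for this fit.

SSE = 1.84

N=3: ŷ = -15 + 7·3 = 6; e = 5.8 − 6 = -0.2
N=4: ŷ = -15 + 7·4 = 13; e = 13.8 − 13 = 0.8
N=5: ŷ = -15 + 7·5 = 20; e = 19 − 20 = -1
N=6: ŷ = -15 + 7·6 = 27; e = 27.4 − 27 = 0.4
SSE = 0.04 + 0.64 + 1 + 0.16 = 1.84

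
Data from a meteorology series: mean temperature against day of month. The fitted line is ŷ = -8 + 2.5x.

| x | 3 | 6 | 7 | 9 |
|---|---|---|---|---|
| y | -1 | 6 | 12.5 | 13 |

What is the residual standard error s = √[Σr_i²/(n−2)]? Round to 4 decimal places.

s = 2.5000

x=3: ŷ = -8 + 2.5·3 = -0.5; r = -1 − (-0.5) = -0.5
x=6: ŷ = -8 + 2.5·6 = 7; r = 6 − 7 = -1
x=7: ŷ = -8 + 2.5·7 = 9.5; r = 12.5 − 9.5 = 3
x=9: ŷ = -8 + 2.5·9 = 14.5; r = 13 − 14.5 = -1.5
SSE = 0.25 + 1 + 9 + 2.25 = 12.5
s = √(12.5/2) = √6.25 ≈ 2.5000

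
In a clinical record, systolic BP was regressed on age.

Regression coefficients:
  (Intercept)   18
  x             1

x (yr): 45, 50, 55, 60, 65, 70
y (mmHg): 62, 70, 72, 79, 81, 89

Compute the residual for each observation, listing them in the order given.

-1, 2, -1, 1, -2, 1

x=45: ŷ = 18 + 45 = 63; e = 62 − 63 = -1
x=50: ŷ = 18 + 50 = 68; e = 70 − 68 = 2
x=55: ŷ = 18 + 55 = 73; e = 72 − 73 = -1
x=60: ŷ = 18 + 60 = 78; e = 79 − 78 = 1
x=65: ŷ = 18 + 65 = 83; e = 81 − 83 = -2
x=70: ŷ = 18 + 70 = 88; e = 89 − 88 = 1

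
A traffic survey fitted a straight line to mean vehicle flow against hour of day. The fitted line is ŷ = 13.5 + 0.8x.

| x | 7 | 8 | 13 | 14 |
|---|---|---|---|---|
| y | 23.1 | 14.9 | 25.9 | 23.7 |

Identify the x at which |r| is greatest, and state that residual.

x = 8, r = -5

x=7: ŷ = 13.5 + 0.8·7 = 19.1; r = 23.1 − 19.1 = 4
x=8: ŷ = 13.5 + 0.8·8 = 19.9; r = 14.9 − 19.9 = -5
x=13: ŷ = 13.5 + 0.8·13 = 23.9; r = 25.9 − 23.9 = 2
x=14: ŷ = 13.5 + 0.8·14 = 24.7; r = 23.7 − 24.7 = -1
Largest |r| is 5 at x = 8, residual -5.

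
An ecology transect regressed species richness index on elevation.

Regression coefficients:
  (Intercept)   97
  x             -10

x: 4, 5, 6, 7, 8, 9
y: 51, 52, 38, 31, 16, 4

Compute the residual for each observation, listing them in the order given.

-6, 5, 1, 4, -1, -3

x=4: ŷ = 97 − 10·4 = 57; r = 51 − 57 = -6
x=5: ŷ = 97 − 10·5 = 47; r = 52 − 47 = 5
x=6: ŷ = 97 − 10·6 = 37; r = 38 − 37 = 1
x=7: ŷ = 97 − 10·7 = 27; r = 31 − 27 = 4
x=8: ŷ = 97 − 10·8 = 17; r = 16 − 17 = -1
x=9: ŷ = 97 − 10·9 = 7; r = 4 − 7 = -3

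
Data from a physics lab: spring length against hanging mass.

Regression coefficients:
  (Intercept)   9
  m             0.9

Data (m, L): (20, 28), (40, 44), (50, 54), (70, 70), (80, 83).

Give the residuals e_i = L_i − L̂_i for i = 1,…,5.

m=20: L̂ = 9 + 0.9·20 = 27; e = 28 − 27 = 1
m=40: L̂ = 9 + 0.9·40 = 45; e = 44 − 45 = -1
m=50: L̂ = 9 + 0.9·50 = 54; e = 54 − 54 = 0
m=70: L̂ = 9 + 0.9·70 = 72; e = 70 − 72 = -2
m=80: L̂ = 9 + 0.9·80 = 81; e = 83 − 81 = 2

1, -1, 0, -2, 2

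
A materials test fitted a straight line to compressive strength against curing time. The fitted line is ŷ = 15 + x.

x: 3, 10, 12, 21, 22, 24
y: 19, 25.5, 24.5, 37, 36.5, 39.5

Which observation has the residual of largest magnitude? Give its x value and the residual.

x = 12, r = -2.5

x=3: ŷ = 15 + 3 = 18; r = 19 − 18 = 1
x=10: ŷ = 15 + 10 = 25; r = 25.5 − 25 = 0.5
x=12: ŷ = 15 + 12 = 27; r = 24.5 − 27 = -2.5
x=21: ŷ = 15 + 21 = 36; r = 37 − 36 = 1
x=22: ŷ = 15 + 22 = 37; r = 36.5 − 37 = -0.5
x=24: ŷ = 15 + 24 = 39; r = 39.5 − 39 = 0.5
Largest |r| is 2.5 at x = 12, residual -2.5.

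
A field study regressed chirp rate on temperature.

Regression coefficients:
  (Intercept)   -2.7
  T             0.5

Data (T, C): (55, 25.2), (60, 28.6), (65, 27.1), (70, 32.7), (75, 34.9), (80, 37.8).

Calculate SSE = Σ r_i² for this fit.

SSE = 9.56

T=55: Ĉ = -2.7 + 0.5·55 = 24.8; r = 25.2 − 24.8 = 0.4
T=60: Ĉ = -2.7 + 0.5·60 = 27.3; r = 28.6 − 27.3 = 1.3
T=65: Ĉ = -2.7 + 0.5·65 = 29.8; r = 27.1 − 29.8 = -2.7
T=70: Ĉ = -2.7 + 0.5·70 = 32.3; r = 32.7 − 32.3 = 0.4
T=75: Ĉ = -2.7 + 0.5·75 = 34.8; r = 34.9 − 34.8 = 0.1
T=80: Ĉ = -2.7 + 0.5·80 = 37.3; r = 37.8 − 37.3 = 0.5
SSE = 0.16 + 1.69 + 7.29 + 0.16 + 0.01 + 0.25 = 9.56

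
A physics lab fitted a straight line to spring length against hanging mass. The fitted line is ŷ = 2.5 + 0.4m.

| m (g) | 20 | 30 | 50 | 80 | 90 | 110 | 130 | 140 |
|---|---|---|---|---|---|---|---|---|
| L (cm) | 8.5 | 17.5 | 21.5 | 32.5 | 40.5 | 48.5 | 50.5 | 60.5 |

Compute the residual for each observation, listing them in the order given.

-2, 3, -1, -2, 2, 2, -4, 2

m=20: ŷ = 2.5 + 0.4·20 = 10.5; e = 8.5 − 10.5 = -2
m=30: ŷ = 2.5 + 0.4·30 = 14.5; e = 17.5 − 14.5 = 3
m=50: ŷ = 2.5 + 0.4·50 = 22.5; e = 21.5 − 22.5 = -1
m=80: ŷ = 2.5 + 0.4·80 = 34.5; e = 32.5 − 34.5 = -2
m=90: ŷ = 2.5 + 0.4·90 = 38.5; e = 40.5 − 38.5 = 2
m=110: ŷ = 2.5 + 0.4·110 = 46.5; e = 48.5 − 46.5 = 2
m=130: ŷ = 2.5 + 0.4·130 = 54.5; e = 50.5 − 54.5 = -4
m=140: ŷ = 2.5 + 0.4·140 = 58.5; e = 60.5 − 58.5 = 2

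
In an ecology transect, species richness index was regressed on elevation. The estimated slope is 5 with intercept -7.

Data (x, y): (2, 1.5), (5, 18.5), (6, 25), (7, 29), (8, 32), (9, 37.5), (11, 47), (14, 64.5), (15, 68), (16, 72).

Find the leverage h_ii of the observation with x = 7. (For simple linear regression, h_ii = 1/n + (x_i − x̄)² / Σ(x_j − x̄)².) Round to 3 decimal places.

h = 0.128

x̄ = (2 + 5 + 6 + 7 + 8 + 9 + 11 + 14 + 15 + 16)/10 = 9.3
Σ(x − x̄)² = 53.29 + 18.49 + 10.89 + 5.29 + 1.69 + 0.09 + 2.89 + 22.09 + 32.49 + 44.89 = 192.1
h = 1/10 + (-2.3)²/192.1 = 0.1 + 0.0275377 = 0.128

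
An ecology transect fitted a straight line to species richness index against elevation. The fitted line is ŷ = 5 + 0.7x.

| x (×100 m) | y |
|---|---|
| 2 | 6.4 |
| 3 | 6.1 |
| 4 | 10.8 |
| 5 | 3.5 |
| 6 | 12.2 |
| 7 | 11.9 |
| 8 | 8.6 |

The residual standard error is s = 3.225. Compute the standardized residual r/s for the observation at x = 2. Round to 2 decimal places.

0.00

ŷ = 5 + 0.7·2 = 6.4
r = 6.4 − 6.4 = 0
r/s = 0 / 3.225 = 0.00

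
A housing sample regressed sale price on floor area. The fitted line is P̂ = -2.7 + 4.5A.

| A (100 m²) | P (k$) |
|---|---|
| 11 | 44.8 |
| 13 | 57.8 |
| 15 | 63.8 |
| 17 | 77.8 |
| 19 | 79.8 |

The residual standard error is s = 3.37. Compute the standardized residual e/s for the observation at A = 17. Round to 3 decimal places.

1.187

P̂ = -2.7 + 4.5·17 = 73.8
e = 77.8 − 73.8 = 4
e/s = 4 / 3.37 = 1.187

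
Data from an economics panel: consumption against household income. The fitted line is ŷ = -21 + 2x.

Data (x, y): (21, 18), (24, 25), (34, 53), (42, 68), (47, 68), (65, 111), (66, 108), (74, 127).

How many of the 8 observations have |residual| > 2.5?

x=21: ŷ = -21 + 2·21 = 21; e = 18 − 21 = -3
x=24: ŷ = -21 + 2·24 = 27; e = 25 − 27 = -2
x=34: ŷ = -21 + 2·34 = 47; e = 53 − 47 = 6
x=42: ŷ = -21 + 2·42 = 63; e = 68 − 63 = 5
x=47: ŷ = -21 + 2·47 = 73; e = 68 − 73 = -5
x=65: ŷ = -21 + 2·65 = 109; e = 111 − 109 = 2
x=66: ŷ = -21 + 2·66 = 111; e = 108 − 111 = -3
x=74: ŷ = -21 + 2·74 = 127; e = 127 − 127 = 0
|e| > 2.5: x=21 (|e|=3), x=34 (|e|=6), x=42 (|e|=5), x=47 (|e|=5), x=66 (|e|=3) → 5

5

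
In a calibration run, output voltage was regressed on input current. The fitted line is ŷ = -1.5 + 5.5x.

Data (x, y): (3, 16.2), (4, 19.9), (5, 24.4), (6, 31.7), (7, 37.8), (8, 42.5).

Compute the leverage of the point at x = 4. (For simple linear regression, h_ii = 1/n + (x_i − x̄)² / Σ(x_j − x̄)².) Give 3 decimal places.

h = 0.295

x̄ = (3 + 4 + 5 + 6 + 7 + 8)/6 = 5.5
Σ(x − x̄)² = 6.25 + 2.25 + 0.25 + 0.25 + 2.25 + 6.25 = 17.5
h = 1/6 + (-1.5)²/17.5 = 0.166667 + 0.128571 = 0.295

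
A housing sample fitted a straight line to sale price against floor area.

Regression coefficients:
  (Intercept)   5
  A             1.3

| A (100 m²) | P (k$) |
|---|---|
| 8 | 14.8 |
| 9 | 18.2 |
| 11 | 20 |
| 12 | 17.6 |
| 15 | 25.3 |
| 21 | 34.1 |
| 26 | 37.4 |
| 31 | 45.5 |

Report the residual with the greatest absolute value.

A=8: P̂ = 5 + 1.3·8 = 15.4; e = 14.8 − 15.4 = -0.6
A=9: P̂ = 5 + 1.3·9 = 16.7; e = 18.2 − 16.7 = 1.5
A=11: P̂ = 5 + 1.3·11 = 19.3; e = 20 − 19.3 = 0.7
A=12: P̂ = 5 + 1.3·12 = 20.6; e = 17.6 − 20.6 = -3
A=15: P̂ = 5 + 1.3·15 = 24.5; e = 25.3 − 24.5 = 0.8
A=21: P̂ = 5 + 1.3·21 = 32.3; e = 34.1 − 32.3 = 1.8
A=26: P̂ = 5 + 1.3·26 = 38.8; e = 37.4 − 38.8 = -1.4
A=31: P̂ = 5 + 1.3·31 = 45.3; e = 45.5 − 45.3 = 0.2
Largest |e| is 3 at A = 12, residual -3.

e = -3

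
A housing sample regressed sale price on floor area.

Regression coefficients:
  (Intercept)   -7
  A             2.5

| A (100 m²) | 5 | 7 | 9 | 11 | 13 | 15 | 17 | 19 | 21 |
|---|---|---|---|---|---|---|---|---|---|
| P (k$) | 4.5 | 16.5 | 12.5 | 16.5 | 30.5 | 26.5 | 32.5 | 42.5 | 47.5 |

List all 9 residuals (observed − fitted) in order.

-1, 6, -3, -4, 5, -4, -3, 2, 2

A=5: ŷ = -7 + 2.5·5 = 5.5; e = 4.5 − 5.5 = -1
A=7: ŷ = -7 + 2.5·7 = 10.5; e = 16.5 − 10.5 = 6
A=9: ŷ = -7 + 2.5·9 = 15.5; e = 12.5 − 15.5 = -3
A=11: ŷ = -7 + 2.5·11 = 20.5; e = 16.5 − 20.5 = -4
A=13: ŷ = -7 + 2.5·13 = 25.5; e = 30.5 − 25.5 = 5
A=15: ŷ = -7 + 2.5·15 = 30.5; e = 26.5 − 30.5 = -4
A=17: ŷ = -7 + 2.5·17 = 35.5; e = 32.5 − 35.5 = -3
A=19: ŷ = -7 + 2.5·19 = 40.5; e = 42.5 − 40.5 = 2
A=21: ŷ = -7 + 2.5·21 = 45.5; e = 47.5 − 45.5 = 2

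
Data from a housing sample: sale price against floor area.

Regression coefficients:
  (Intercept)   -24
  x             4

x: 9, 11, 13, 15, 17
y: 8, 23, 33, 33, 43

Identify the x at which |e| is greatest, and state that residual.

x = 13, e = 5

x=9: ŷ = -24 + 4·9 = 12; e = 8 − 12 = -4
x=11: ŷ = -24 + 4·11 = 20; e = 23 − 20 = 3
x=13: ŷ = -24 + 4·13 = 28; e = 33 − 28 = 5
x=15: ŷ = -24 + 4·15 = 36; e = 33 − 36 = -3
x=17: ŷ = -24 + 4·17 = 44; e = 43 − 44 = -1
Largest |e| is 5 at x = 13, residual 5.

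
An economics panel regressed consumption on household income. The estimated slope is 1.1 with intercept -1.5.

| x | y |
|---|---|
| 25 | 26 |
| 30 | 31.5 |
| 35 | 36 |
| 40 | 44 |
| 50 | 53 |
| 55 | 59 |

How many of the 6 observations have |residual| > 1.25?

x=25: ŷ = -1.5 + 1.1·25 = 26; e = 26 − 26 = 0
x=30: ŷ = -1.5 + 1.1·30 = 31.5; e = 31.5 − 31.5 = 0
x=35: ŷ = -1.5 + 1.1·35 = 37; e = 36 − 37 = -1
x=40: ŷ = -1.5 + 1.1·40 = 42.5; e = 44 − 42.5 = 1.5
x=50: ŷ = -1.5 + 1.1·50 = 53.5; e = 53 − 53.5 = -0.5
x=55: ŷ = -1.5 + 1.1·55 = 59; e = 59 − 59 = 0
|e| > 1.25: x=40 (|e|=1.5) → 1

1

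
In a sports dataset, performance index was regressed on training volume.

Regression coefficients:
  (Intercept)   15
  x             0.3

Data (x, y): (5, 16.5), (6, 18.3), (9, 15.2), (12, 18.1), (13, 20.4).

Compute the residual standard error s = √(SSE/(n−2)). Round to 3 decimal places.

s = 1.915

x=5: ŷ = 15 + 0.3·5 = 16.5; e = 16.5 − 16.5 = 0
x=6: ŷ = 15 + 0.3·6 = 16.8; e = 18.3 − 16.8 = 1.5
x=9: ŷ = 15 + 0.3·9 = 17.7; e = 15.2 − 17.7 = -2.5
x=12: ŷ = 15 + 0.3·12 = 18.6; e = 18.1 − 18.6 = -0.5
x=13: ŷ = 15 + 0.3·13 = 18.9; e = 20.4 − 18.9 = 1.5
SSE = 0 + 2.25 + 6.25 + 0.25 + 2.25 = 11
s = √(11/3) = √3.66667 ≈ 1.915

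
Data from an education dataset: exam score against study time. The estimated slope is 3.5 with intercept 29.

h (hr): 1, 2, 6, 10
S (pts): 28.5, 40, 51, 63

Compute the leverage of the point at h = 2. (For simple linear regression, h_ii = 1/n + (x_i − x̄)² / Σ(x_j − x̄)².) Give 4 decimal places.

h = 0.3990

h̄ = (1 + 2 + 6 + 10)/4 = 4.75
Σ(h − h̄)² = 14.0625 + 7.5625 + 1.5625 + 27.5625 = 50.75
h = 1/4 + (-2.75)²/50.75 = 0.25 + 0.149015 = 0.3990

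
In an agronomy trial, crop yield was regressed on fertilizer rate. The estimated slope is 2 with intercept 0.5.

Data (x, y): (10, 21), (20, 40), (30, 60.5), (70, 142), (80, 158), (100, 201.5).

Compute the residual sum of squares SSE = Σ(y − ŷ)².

SSE = 10

x=10: ŷ = 0.5 + 2·10 = 20.5; e = 21 − 20.5 = 0.5
x=20: ŷ = 0.5 + 2·20 = 40.5; e = 40 − 40.5 = -0.5
x=30: ŷ = 0.5 + 2·30 = 60.5; e = 60.5 − 60.5 = 0
x=70: ŷ = 0.5 + 2·70 = 140.5; e = 142 − 140.5 = 1.5
x=80: ŷ = 0.5 + 2·80 = 160.5; e = 158 − 160.5 = -2.5
x=100: ŷ = 0.5 + 2·100 = 200.5; e = 201.5 − 200.5 = 1
SSE = 0.25 + 0.25 + 0 + 2.25 + 6.25 + 1 = 10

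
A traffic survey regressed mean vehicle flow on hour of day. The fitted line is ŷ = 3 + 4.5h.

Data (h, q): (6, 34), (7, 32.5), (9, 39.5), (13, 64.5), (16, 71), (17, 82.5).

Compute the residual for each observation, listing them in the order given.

h=6: ŷ = 3 + 4.5·6 = 30; e = 34 − 30 = 4
h=7: ŷ = 3 + 4.5·7 = 34.5; e = 32.5 − 34.5 = -2
h=9: ŷ = 3 + 4.5·9 = 43.5; e = 39.5 − 43.5 = -4
h=13: ŷ = 3 + 4.5·13 = 61.5; e = 64.5 − 61.5 = 3
h=16: ŷ = 3 + 4.5·16 = 75; e = 71 − 75 = -4
h=17: ŷ = 3 + 4.5·17 = 79.5; e = 82.5 − 79.5 = 3

4, -2, -4, 3, -4, 3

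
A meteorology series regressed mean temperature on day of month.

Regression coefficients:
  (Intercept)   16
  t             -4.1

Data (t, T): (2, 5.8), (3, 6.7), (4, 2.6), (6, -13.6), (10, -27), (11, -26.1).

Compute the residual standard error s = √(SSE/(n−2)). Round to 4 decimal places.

s = 3.8730

t=2: ŷ = 16 − 4.1·2 = 7.8; e = 5.8 − 7.8 = -2
t=3: ŷ = 16 − 4.1·3 = 3.7; e = 6.7 − 3.7 = 3
t=4: ŷ = 16 − 4.1·4 = -0.4; e = 2.6 − (-0.4) = 3
t=6: ŷ = 16 − 4.1·6 = -8.6; e = -13.6 − (-8.6) = -5
t=10: ŷ = 16 − 4.1·10 = -25; e = -27 − (-25) = -2
t=11: ŷ = 16 − 4.1·11 = -29.1; e = -26.1 − (-29.1) = 3
SSE = 4 + 9 + 9 + 25 + 4 + 9 = 60
s = √(60/4) = √15 ≈ 3.8730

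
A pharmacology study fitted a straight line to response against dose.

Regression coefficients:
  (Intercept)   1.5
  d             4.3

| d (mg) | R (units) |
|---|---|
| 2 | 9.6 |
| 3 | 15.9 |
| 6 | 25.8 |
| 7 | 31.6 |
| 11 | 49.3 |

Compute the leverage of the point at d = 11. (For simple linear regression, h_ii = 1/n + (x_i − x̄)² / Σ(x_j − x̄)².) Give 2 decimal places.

d̄ = (2 + 3 + 6 + 7 + 11)/5 = 5.8
Σ(d − d̄)² = 14.44 + 7.84 + 0.04 + 1.44 + 27.04 = 50.8
h = 1/5 + (5.2)²/50.8 = 0.2 + 0.532283 = 0.73

h = 0.73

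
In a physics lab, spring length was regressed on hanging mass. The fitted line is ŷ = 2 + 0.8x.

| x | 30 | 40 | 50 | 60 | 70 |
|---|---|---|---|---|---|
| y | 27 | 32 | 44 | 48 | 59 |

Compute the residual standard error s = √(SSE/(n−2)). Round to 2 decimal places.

s = 2.16

x=30: ŷ = 2 + 0.8·30 = 26; e = 27 − 26 = 1
x=40: ŷ = 2 + 0.8·40 = 34; e = 32 − 34 = -2
x=50: ŷ = 2 + 0.8·50 = 42; e = 44 − 42 = 2
x=60: ŷ = 2 + 0.8·60 = 50; e = 48 − 50 = -2
x=70: ŷ = 2 + 0.8·70 = 58; e = 59 − 58 = 1
SSE = 1 + 4 + 4 + 4 + 1 = 14
s = √(14/3) = √4.66667 ≈ 2.16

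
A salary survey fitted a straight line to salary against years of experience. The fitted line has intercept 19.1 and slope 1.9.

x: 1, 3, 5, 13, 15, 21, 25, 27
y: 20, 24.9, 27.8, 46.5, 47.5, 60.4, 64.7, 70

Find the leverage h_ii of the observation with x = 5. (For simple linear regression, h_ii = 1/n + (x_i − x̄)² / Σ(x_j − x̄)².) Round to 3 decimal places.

x̄ = (1 + 3 + 5 + 13 + 15 + 21 + 25 + 27)/8 = 13.75
Σ(x − x̄)² = 162.562 + 115.562 + 76.5625 + 0.5625 + 1.5625 + 52.5625 + 126.562 + 175.562 = 711.5
h = 1/8 + (-8.75)²/711.5 = 0.125 + 0.107607 = 0.233

h = 0.233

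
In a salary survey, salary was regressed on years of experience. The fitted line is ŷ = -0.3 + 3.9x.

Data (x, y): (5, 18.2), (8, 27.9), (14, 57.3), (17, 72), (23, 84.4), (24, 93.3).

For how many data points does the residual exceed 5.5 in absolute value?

x=5: ŷ = -0.3 + 3.9·5 = 19.2; r = 18.2 − 19.2 = -1
x=8: ŷ = -0.3 + 3.9·8 = 30.9; r = 27.9 − 30.9 = -3
x=14: ŷ = -0.3 + 3.9·14 = 54.3; r = 57.3 − 54.3 = 3
x=17: ŷ = -0.3 + 3.9·17 = 66; r = 72 − 66 = 6
x=23: ŷ = -0.3 + 3.9·23 = 89.4; r = 84.4 − 89.4 = -5
x=24: ŷ = -0.3 + 3.9·24 = 93.3; r = 93.3 − 93.3 = 0
|r| > 5.5: x=17 (|r|=6) → 1

1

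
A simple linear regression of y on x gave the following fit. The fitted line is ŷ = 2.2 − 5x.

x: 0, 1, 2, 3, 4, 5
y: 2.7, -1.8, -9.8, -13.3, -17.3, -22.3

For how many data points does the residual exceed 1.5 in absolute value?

x=0: ŷ = 2.2 − 5·0 = 2.2; r = 2.7 − 2.2 = 0.5
x=1: ŷ = 2.2 − 5·1 = -2.8; r = -1.8 − (-2.8) = 1
x=2: ŷ = 2.2 − 5·2 = -7.8; r = -9.8 − (-7.8) = -2
x=3: ŷ = 2.2 − 5·3 = -12.8; r = -13.3 − (-12.8) = -0.5
x=4: ŷ = 2.2 − 5·4 = -17.8; r = -17.3 − (-17.8) = 0.5
x=5: ŷ = 2.2 − 5·5 = -22.8; r = -22.3 − (-22.8) = 0.5
|r| > 1.5: x=2 (|r|=2) → 1

1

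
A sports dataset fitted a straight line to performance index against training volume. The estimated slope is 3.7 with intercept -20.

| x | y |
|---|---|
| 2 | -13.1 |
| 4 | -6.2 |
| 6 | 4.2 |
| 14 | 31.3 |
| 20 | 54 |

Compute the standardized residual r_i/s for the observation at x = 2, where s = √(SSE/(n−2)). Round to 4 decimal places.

-0.3693

x=2: ŷ = -20 + 3.7·2 = -12.6; r = -13.1 − (-12.6) = -0.5
x=4: ŷ = -20 + 3.7·4 = -5.2; r = -6.2 − (-5.2) = -1
x=6: ŷ = -20 + 3.7·6 = 2.2; r = 4.2 − 2.2 = 2
x=14: ŷ = -20 + 3.7·14 = 31.8; r = 31.3 − 31.8 = -0.5
x=20: ŷ = -20 + 3.7·20 = 54; r = 54 − 54 = 0
SSE = 0.25 + 1 + 4 + 0.25 + 0 = 5.5
s = √(5.5/3) = 1.35401
r/s = -0.5 / 1.35401 = -0.3693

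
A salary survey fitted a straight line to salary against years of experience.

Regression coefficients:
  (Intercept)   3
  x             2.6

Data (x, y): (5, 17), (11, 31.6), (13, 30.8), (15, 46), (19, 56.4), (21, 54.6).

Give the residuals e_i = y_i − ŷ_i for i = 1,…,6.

1, 0, -6, 4, 4, -3

x=5: ŷ = 3 + 2.6·5 = 16; e = 17 − 16 = 1
x=11: ŷ = 3 + 2.6·11 = 31.6; e = 31.6 − 31.6 = 0
x=13: ŷ = 3 + 2.6·13 = 36.8; e = 30.8 − 36.8 = -6
x=15: ŷ = 3 + 2.6·15 = 42; e = 46 − 42 = 4
x=19: ŷ = 3 + 2.6·19 = 52.4; e = 56.4 − 52.4 = 4
x=21: ŷ = 3 + 2.6·21 = 57.6; e = 54.6 − 57.6 = -3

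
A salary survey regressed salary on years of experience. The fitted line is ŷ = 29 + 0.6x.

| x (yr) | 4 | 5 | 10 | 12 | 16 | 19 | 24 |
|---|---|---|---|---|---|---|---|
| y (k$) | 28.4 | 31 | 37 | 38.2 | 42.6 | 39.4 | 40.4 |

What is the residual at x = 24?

ŷ = 29 + 0.6·24 = 43.4
e = 40.4 − 43.4 = -3

e = -3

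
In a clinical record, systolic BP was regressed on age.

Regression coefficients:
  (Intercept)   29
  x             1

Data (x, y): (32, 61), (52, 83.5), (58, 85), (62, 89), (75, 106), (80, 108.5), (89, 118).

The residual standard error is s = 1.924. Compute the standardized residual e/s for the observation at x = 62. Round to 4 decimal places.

-1.0395

ŷ = 29 + 62 = 91
e = 89 − 91 = -2
e/s = -2 / 1.924 = -1.0395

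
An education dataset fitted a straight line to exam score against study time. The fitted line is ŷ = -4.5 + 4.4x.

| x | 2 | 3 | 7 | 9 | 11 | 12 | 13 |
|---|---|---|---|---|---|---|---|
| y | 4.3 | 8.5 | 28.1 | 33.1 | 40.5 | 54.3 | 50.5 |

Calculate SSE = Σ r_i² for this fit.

SSE = 59.68

x=2: ŷ = -4.5 + 4.4·2 = 4.3; r = 4.3 − 4.3 = 0
x=3: ŷ = -4.5 + 4.4·3 = 8.7; r = 8.5 − 8.7 = -0.2
x=7: ŷ = -4.5 + 4.4·7 = 26.3; r = 28.1 − 26.3 = 1.8
x=9: ŷ = -4.5 + 4.4·9 = 35.1; r = 33.1 − 35.1 = -2
x=11: ŷ = -4.5 + 4.4·11 = 43.9; r = 40.5 − 43.9 = -3.4
x=12: ŷ = -4.5 + 4.4·12 = 48.3; r = 54.3 − 48.3 = 6
x=13: ŷ = -4.5 + 4.4·13 = 52.7; r = 50.5 − 52.7 = -2.2
SSE = 0 + 0.04 + 3.24 + 4 + 11.56 + 36 + 4.84 = 59.68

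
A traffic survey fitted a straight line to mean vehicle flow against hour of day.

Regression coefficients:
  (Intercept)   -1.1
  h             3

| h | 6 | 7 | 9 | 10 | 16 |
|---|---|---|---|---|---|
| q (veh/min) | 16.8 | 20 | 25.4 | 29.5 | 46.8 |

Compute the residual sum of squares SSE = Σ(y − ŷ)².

SSE = 0.64

h=6: q̂ = -1.1 + 3·6 = 16.9; r = 16.8 − 16.9 = -0.1
h=7: q̂ = -1.1 + 3·7 = 19.9; r = 20 − 19.9 = 0.1
h=9: q̂ = -1.1 + 3·9 = 25.9; r = 25.4 − 25.9 = -0.5
h=10: q̂ = -1.1 + 3·10 = 28.9; r = 29.5 − 28.9 = 0.6
h=16: q̂ = -1.1 + 3·16 = 46.9; r = 46.8 − 46.9 = -0.1
SSE = 0.01 + 0.01 + 0.25 + 0.36 + 0.01 = 0.64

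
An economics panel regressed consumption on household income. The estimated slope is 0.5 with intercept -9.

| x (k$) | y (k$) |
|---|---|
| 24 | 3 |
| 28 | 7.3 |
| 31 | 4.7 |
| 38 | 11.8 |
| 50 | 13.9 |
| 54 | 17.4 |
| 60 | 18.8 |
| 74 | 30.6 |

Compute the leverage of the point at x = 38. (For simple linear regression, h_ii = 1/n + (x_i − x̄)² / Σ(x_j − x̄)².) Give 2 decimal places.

h = 0.15

x̄ = (24 + 28 + 31 + 38 + 50 + 54 + 60 + 74)/8 = 44.875
Σ(x − x̄)² = 435.766 + 284.766 + 192.516 + 47.2656 + 26.2656 + 83.2656 + 228.766 + 848.266 = 2146.88
h = 1/8 + (-6.875)²/2146.88 = 0.125 + 0.022016 = 0.15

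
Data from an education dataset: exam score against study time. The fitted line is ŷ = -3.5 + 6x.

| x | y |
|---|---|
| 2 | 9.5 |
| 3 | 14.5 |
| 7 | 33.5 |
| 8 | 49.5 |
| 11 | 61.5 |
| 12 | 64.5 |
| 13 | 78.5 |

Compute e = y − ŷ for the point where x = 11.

ŷ = -3.5 + 6·11 = 62.5
e = 61.5 − 62.5 = -1

e = -1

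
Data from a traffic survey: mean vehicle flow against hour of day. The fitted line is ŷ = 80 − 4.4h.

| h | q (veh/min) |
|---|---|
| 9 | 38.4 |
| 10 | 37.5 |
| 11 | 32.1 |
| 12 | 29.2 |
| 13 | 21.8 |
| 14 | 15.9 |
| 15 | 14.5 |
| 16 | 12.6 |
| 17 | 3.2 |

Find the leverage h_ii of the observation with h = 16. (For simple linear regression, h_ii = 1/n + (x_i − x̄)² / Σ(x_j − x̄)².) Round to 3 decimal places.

h̄ = (9 + 10 + 11 + 12 + 13 + 14 + 15 + 16 + 17)/9 = 13
Σ(h − h̄)² = 16 + 9 + 4 + 1 + 0 + 1 + 4 + 9 + 16 = 60
h = 1/9 + (3)²/60 = 0.111111 + 0.15 = 0.261

h = 0.261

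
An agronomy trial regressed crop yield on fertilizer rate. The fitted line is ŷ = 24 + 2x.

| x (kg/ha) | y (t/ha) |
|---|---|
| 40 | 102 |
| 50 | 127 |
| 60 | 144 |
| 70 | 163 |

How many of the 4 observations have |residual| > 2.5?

x=40: ŷ = 24 + 2·40 = 104; r = 102 − 104 = -2
x=50: ŷ = 24 + 2·50 = 124; r = 127 − 124 = 3
x=60: ŷ = 24 + 2·60 = 144; r = 144 − 144 = 0
x=70: ŷ = 24 + 2·70 = 164; r = 163 − 164 = -1
|r| > 2.5: x=50 (|r|=3) → 1

1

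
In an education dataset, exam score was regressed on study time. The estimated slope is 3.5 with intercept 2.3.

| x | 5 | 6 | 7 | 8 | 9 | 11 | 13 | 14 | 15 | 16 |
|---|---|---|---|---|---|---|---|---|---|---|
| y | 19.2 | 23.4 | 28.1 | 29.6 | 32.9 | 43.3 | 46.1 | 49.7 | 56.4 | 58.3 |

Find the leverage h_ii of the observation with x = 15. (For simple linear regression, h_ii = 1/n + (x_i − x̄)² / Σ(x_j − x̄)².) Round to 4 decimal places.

h = 0.2507

x̄ = (5 + 6 + 7 + 8 + 9 + 11 + 13 + 14 + 15 + 16)/10 = 10.4
Σ(x − x̄)² = 29.16 + 19.36 + 11.56 + 5.76 + 1.96 + 0.36 + 6.76 + 12.96 + 21.16 + 31.36 = 140.4
h = 1/10 + (4.6)²/140.4 = 0.1 + 0.150712 = 0.2507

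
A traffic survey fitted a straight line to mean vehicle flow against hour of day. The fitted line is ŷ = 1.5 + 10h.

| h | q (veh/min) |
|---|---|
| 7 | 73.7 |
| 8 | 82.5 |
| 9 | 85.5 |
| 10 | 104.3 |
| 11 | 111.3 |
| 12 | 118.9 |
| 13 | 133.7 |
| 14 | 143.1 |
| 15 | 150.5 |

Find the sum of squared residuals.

SSE = 64.88

h=7: ŷ = 1.5 + 10·7 = 71.5; e = 73.7 − 71.5 = 2.2
h=8: ŷ = 1.5 + 10·8 = 81.5; e = 82.5 − 81.5 = 1
h=9: ŷ = 1.5 + 10·9 = 91.5; e = 85.5 − 91.5 = -6
h=10: ŷ = 1.5 + 10·10 = 101.5; e = 104.3 − 101.5 = 2.8
h=11: ŷ = 1.5 + 10·11 = 111.5; e = 111.3 − 111.5 = -0.2
h=12: ŷ = 1.5 + 10·12 = 121.5; e = 118.9 − 121.5 = -2.6
h=13: ŷ = 1.5 + 10·13 = 131.5; e = 133.7 − 131.5 = 2.2
h=14: ŷ = 1.5 + 10·14 = 141.5; e = 143.1 − 141.5 = 1.6
h=15: ŷ = 1.5 + 10·15 = 151.5; e = 150.5 − 151.5 = -1
SSE = 4.84 + 1 + 36 + 7.84 + 0.04 + 6.76 + 4.84 + 2.56 + 1 = 64.88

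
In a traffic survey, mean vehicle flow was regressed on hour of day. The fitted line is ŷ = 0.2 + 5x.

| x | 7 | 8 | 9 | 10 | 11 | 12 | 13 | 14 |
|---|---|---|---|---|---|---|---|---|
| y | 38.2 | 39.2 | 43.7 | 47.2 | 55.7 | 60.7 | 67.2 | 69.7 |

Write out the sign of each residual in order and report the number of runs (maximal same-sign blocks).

4 runs

x=7: ŷ = 0.2 + 5·7 = 35.2; e = 38.2 − 35.2 = 3
x=8: ŷ = 0.2 + 5·8 = 40.2; e = 39.2 − 40.2 = -1
x=9: ŷ = 0.2 + 5·9 = 45.2; e = 43.7 − 45.2 = -1.5
x=10: ŷ = 0.2 + 5·10 = 50.2; e = 47.2 − 50.2 = -3
x=11: ŷ = 0.2 + 5·11 = 55.2; e = 55.7 − 55.2 = 0.5
x=12: ŷ = 0.2 + 5·12 = 60.2; e = 60.7 − 60.2 = 0.5
x=13: ŷ = 0.2 + 5·13 = 65.2; e = 67.2 − 65.2 = 2
x=14: ŷ = 0.2 + 5·14 = 70.2; e = 69.7 − 70.2 = -0.5
Signs: + − − − + + + −
Runs: +×1, −×3, +×3, −×1 → 4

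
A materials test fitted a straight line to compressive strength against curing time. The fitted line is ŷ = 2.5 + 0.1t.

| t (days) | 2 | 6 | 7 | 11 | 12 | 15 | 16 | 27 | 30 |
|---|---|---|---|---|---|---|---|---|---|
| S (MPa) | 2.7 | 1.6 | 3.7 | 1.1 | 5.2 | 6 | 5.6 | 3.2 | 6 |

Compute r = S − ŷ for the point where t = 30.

ŷ = 2.5 + 0.1·30 = 5.5
r = 6 − 5.5 = 0.5

r = 0.5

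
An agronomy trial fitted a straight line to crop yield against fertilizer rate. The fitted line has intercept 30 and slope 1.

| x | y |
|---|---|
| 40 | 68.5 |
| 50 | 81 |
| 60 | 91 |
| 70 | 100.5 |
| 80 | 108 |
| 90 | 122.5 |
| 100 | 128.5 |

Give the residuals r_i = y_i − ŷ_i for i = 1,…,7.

-1.5, 1, 1, 0.5, -2, 2.5, -1.5

x=40: ŷ = 30 + 40 = 70; r = 68.5 − 70 = -1.5
x=50: ŷ = 30 + 50 = 80; r = 81 − 80 = 1
x=60: ŷ = 30 + 60 = 90; r = 91 − 90 = 1
x=70: ŷ = 30 + 70 = 100; r = 100.5 − 100 = 0.5
x=80: ŷ = 30 + 80 = 110; r = 108 − 110 = -2
x=90: ŷ = 30 + 90 = 120; r = 122.5 − 120 = 2.5
x=100: ŷ = 30 + 100 = 130; r = 128.5 − 130 = -1.5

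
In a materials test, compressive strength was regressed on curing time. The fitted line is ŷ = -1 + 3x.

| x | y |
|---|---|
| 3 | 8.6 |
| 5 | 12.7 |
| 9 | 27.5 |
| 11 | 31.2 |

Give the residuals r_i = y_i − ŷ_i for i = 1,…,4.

x=3: ŷ = -1 + 3·3 = 8; r = 8.6 − 8 = 0.6
x=5: ŷ = -1 + 3·5 = 14; r = 12.7 − 14 = -1.3
x=9: ŷ = -1 + 3·9 = 26; r = 27.5 − 26 = 1.5
x=11: ŷ = -1 + 3·11 = 32; r = 31.2 − 32 = -0.8

0.6, -1.3, 1.5, -0.8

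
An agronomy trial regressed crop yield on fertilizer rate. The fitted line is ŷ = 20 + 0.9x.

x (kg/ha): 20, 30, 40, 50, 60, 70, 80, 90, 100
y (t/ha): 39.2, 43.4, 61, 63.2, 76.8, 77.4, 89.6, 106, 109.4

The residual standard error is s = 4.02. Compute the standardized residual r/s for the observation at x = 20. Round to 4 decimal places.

0.2985

ŷ = 20 + 0.9·20 = 38
r = 39.2 − 38 = 1.2
r/s = 1.2 / 4.02 = 0.2985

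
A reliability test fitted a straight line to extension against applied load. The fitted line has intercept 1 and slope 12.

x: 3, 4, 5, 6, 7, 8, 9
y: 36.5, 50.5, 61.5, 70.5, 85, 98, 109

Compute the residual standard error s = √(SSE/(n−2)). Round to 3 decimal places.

x=3: ŷ = 1 + 12·3 = 37; r = 36.5 − 37 = -0.5
x=4: ŷ = 1 + 12·4 = 49; r = 50.5 − 49 = 1.5
x=5: ŷ = 1 + 12·5 = 61; r = 61.5 − 61 = 0.5
x=6: ŷ = 1 + 12·6 = 73; r = 70.5 − 73 = -2.5
x=7: ŷ = 1 + 12·7 = 85; r = 85 − 85 = 0
x=8: ŷ = 1 + 12·8 = 97; r = 98 − 97 = 1
x=9: ŷ = 1 + 12·9 = 109; r = 109 − 109 = 0
SSE = 0.25 + 2.25 + 0.25 + 6.25 + 0 + 1 + 0 = 10
s = √(10/5) = √2 ≈ 1.414

s = 1.414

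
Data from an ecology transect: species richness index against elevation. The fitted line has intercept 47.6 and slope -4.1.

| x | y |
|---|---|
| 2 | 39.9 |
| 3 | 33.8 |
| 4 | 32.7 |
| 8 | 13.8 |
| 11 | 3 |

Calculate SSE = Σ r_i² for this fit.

SSE = 6

x=2: ŷ = 47.6 − 4.1·2 = 39.4; r = 39.9 − 39.4 = 0.5
x=3: ŷ = 47.6 − 4.1·3 = 35.3; r = 33.8 − 35.3 = -1.5
x=4: ŷ = 47.6 − 4.1·4 = 31.2; r = 32.7 − 31.2 = 1.5
x=8: ŷ = 47.6 − 4.1·8 = 14.8; r = 13.8 − 14.8 = -1
x=11: ŷ = 47.6 − 4.1·11 = 2.5; r = 3 − 2.5 = 0.5
SSE = 0.25 + 2.25 + 2.25 + 1 + 0.25 = 6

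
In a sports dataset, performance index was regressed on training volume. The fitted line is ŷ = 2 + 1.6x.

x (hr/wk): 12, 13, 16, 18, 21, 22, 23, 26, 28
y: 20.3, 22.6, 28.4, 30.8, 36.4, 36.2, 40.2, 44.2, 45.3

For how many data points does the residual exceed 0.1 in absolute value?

x=12: ŷ = 2 + 1.6·12 = 21.2; r = 20.3 − 21.2 = -0.9
x=13: ŷ = 2 + 1.6·13 = 22.8; r = 22.6 − 22.8 = -0.2
x=16: ŷ = 2 + 1.6·16 = 27.6; r = 28.4 − 27.6 = 0.8
x=18: ŷ = 2 + 1.6·18 = 30.8; r = 30.8 − 30.8 = 0
x=21: ŷ = 2 + 1.6·21 = 35.6; r = 36.4 − 35.6 = 0.8
x=22: ŷ = 2 + 1.6·22 = 37.2; r = 36.2 − 37.2 = -1
x=23: ŷ = 2 + 1.6·23 = 38.8; r = 40.2 − 38.8 = 1.4
x=26: ŷ = 2 + 1.6·26 = 43.6; r = 44.2 − 43.6 = 0.6
x=28: ŷ = 2 + 1.6·28 = 46.8; r = 45.3 − 46.8 = -1.5
|r| > 0.1: x=12 (|r|=0.9), x=13 (|r|=0.2), x=16 (|r|=0.8), x=21 (|r|=0.8), x=22 (|r|=1), x=23 (|r|=1.4), x=26 (|r|=0.6), x=28 (|r|=1.5) → 8

8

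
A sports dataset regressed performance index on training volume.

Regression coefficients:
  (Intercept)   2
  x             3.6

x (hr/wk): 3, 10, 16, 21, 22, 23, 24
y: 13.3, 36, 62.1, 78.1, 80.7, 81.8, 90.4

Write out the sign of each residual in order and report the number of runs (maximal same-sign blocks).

x=3: ŷ = 2 + 3.6·3 = 12.8; r = 13.3 − 12.8 = 0.5
x=10: ŷ = 2 + 3.6·10 = 38; r = 36 − 38 = -2
x=16: ŷ = 2 + 3.6·16 = 59.6; r = 62.1 − 59.6 = 2.5
x=21: ŷ = 2 + 3.6·21 = 77.6; r = 78.1 − 77.6 = 0.5
x=22: ŷ = 2 + 3.6·22 = 81.2; r = 80.7 − 81.2 = -0.5
x=23: ŷ = 2 + 3.6·23 = 84.8; r = 81.8 − 84.8 = -3
x=24: ŷ = 2 + 3.6·24 = 88.4; r = 90.4 − 88.4 = 2
Signs: + − + + − − +
Runs: +×1, −×1, +×2, −×2, +×1 → 5

5 runs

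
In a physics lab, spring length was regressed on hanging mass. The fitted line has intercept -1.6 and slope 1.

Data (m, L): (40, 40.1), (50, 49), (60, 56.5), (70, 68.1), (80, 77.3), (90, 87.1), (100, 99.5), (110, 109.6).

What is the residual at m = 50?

e = 0.6

L̂ = -1.6 + 50 = 48.4
e = 49 − 48.4 = 0.6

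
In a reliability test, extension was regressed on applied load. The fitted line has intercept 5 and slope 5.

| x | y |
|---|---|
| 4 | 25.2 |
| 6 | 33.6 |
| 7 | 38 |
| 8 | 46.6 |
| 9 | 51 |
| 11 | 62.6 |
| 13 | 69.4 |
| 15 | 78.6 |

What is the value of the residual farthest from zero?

e = 2.6

x=4: ŷ = 5 + 5·4 = 25; e = 25.2 − 25 = 0.2
x=6: ŷ = 5 + 5·6 = 35; e = 33.6 − 35 = -1.4
x=7: ŷ = 5 + 5·7 = 40; e = 38 − 40 = -2
x=8: ŷ = 5 + 5·8 = 45; e = 46.6 − 45 = 1.6
x=9: ŷ = 5 + 5·9 = 50; e = 51 − 50 = 1
x=11: ŷ = 5 + 5·11 = 60; e = 62.6 − 60 = 2.6
x=13: ŷ = 5 + 5·13 = 70; e = 69.4 − 70 = -0.6
x=15: ŷ = 5 + 5·15 = 80; e = 78.6 − 80 = -1.4
Largest |e| is 2.6 at x = 11, residual 2.6.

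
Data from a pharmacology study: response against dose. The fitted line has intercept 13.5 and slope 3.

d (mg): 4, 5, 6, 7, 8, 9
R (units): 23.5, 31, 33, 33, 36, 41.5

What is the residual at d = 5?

e = 2.5

R̂ = 13.5 + 3·5 = 28.5
e = 31 − 28.5 = 2.5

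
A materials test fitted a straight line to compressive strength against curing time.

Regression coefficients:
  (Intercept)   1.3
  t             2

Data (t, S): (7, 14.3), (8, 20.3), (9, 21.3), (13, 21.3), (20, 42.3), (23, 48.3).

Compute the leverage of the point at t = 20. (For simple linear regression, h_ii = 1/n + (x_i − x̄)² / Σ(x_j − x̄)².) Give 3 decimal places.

t̄ = (7 + 8 + 9 + 13 + 20 + 23)/6 = 13.3333
Σ(t − t̄)² = 40.1111 + 28.4444 + 18.7778 + 0.111111 + 44.4444 + 93.4444 = 225.333
h = 1/6 + (6.66667)²/225.333 = 0.166667 + 0.197239 = 0.364

h = 0.364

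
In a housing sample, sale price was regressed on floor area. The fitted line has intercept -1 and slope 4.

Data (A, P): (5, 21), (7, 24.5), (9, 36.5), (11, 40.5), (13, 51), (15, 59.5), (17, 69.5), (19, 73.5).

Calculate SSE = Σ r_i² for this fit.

A=5: ŷ = -1 + 4·5 = 19; r = 21 − 19 = 2
A=7: ŷ = -1 + 4·7 = 27; r = 24.5 − 27 = -2.5
A=9: ŷ = -1 + 4·9 = 35; r = 36.5 − 35 = 1.5
A=11: ŷ = -1 + 4·11 = 43; r = 40.5 − 43 = -2.5
A=13: ŷ = -1 + 4·13 = 51; r = 51 − 51 = 0
A=15: ŷ = -1 + 4·15 = 59; r = 59.5 − 59 = 0.5
A=17: ŷ = -1 + 4·17 = 67; r = 69.5 − 67 = 2.5
A=19: ŷ = -1 + 4·19 = 75; r = 73.5 − 75 = -1.5
SSE = 4 + 6.25 + 2.25 + 6.25 + 0 + 0.25 + 6.25 + 2.25 = 27.5

SSE = 27.5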